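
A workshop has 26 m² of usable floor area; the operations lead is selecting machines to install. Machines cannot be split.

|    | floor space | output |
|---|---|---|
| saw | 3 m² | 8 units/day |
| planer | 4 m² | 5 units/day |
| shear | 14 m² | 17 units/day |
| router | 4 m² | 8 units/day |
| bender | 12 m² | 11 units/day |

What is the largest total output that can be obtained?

38

Take saw, planer, shear, and router: floor space 3 + 4 + 14 + 4 = 25 ≤ 26, output 8 + 5 + 17 + 8 = 38.
No other feasible combination does better.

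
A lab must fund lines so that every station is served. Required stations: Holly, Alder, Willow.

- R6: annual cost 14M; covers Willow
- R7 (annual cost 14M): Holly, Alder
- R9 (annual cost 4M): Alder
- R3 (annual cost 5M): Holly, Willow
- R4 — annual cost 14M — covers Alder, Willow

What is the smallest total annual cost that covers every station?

9

This is an integer covering problem.
Choose R9 and R3: together they cover Holly, Alder, Willow — every station.
Total annual cost: 4 + 5 = 9.
No cover costs less than 9.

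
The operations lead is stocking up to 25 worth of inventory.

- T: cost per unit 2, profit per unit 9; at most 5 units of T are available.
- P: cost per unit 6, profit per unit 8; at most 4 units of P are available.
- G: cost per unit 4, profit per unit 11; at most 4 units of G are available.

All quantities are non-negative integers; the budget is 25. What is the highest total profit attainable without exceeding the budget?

This is a bounded integer knapsack.
T has the best ratio (9/2); taking only T gives at most 5×9 = 45 (stopped by the supply cap of 5).
Mixing does better — 4×T and 4×G: cost 24 ≤ 25, profit 4·9 + 4·11 = 80.

80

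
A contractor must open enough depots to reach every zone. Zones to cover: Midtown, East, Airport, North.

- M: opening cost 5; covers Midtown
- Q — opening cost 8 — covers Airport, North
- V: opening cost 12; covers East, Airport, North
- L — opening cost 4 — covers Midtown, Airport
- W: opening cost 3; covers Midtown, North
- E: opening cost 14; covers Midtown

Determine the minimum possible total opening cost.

15

The greedy cost-per-new-zone heuristic would pick W, L, and V for 19, but a cheaper cover exists.
Choose V and W: together they cover Midtown, East, Airport, North — every zone.
Total opening cost: 12 + 3 = 15.
No cover costs less than 15.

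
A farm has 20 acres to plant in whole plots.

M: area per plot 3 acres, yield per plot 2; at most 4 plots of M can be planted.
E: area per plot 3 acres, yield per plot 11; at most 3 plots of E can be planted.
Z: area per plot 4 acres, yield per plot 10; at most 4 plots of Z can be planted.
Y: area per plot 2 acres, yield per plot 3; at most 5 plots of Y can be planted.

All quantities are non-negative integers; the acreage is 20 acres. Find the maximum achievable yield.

E has the best ratio (11/3); taking only E gives at most 3×11 = 33 (stopped by the supply cap of 3).
Mixing does better — 3×E, 2×Z, and 1×Y: area 19 ≤ 20, yield 3·11 + 2·10 + 1·3 = 56.

56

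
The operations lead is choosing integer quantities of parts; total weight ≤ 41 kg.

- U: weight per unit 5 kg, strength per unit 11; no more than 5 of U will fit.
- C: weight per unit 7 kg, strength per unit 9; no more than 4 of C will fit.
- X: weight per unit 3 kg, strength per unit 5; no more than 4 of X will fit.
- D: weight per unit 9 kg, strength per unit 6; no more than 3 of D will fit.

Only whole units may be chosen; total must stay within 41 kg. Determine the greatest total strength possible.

79

U has the best ratio (11/5); taking only U gives at most 5×11 = 55 (stopped by the supply cap of 5).
Mixing does better — 5×U, 1×C, and 3×X: weight 41 ≤ 41, strength 5·11 + 1·9 + 3·5 = 79.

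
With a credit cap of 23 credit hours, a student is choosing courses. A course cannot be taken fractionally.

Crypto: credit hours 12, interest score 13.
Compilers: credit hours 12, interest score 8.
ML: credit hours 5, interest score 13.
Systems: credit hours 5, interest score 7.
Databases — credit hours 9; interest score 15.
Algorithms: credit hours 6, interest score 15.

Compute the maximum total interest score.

43

Allowing fractional choices, the relaxed optimum would be about 47.2, but courses are indivisible.
Crypto + ML + Algorithms: credit hours 12 + 5 + 6 = 23 ≤ 23, interest score 13 + 13 + 15 = 41.
ML + Databases + Algorithms: credit hours 5 + 9 + 6 = 20 ≤ 23, interest score 13 + 15 + 15 = 43.
Systems + Databases + Algorithms: credit hours 5 + 9 + 6 = 20 ≤ 23, interest score 7 + 15 + 15 = 37.
Best is ML, Databases, and Algorithms with total interest score 43.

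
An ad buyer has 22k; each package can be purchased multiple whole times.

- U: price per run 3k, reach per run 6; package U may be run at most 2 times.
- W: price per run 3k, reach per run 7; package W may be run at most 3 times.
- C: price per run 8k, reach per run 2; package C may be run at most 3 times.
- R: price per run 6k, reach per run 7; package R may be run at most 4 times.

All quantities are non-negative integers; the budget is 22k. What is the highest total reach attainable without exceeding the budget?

This is a bounded integer knapsack.
3×W and 2×R: price 21 ≤ 22, reach 3·7 + 2·7 = 35.
2×U, 3×W, and 1×R: price 21 ≤ 22, reach 2·6 + 3·7 + 1·7 = 40.
Best is 40.

40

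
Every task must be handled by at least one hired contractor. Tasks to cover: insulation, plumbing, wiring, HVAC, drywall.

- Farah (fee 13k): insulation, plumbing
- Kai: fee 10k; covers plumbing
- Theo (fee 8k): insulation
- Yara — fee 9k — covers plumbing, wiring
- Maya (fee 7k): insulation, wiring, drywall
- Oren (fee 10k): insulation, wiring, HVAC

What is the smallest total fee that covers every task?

Choose Yara, Maya, and Oren: together they cover insulation, plumbing, wiring, HVAC, drywall — every task.
Total fee: 9 + 7 + 10 = 26.

26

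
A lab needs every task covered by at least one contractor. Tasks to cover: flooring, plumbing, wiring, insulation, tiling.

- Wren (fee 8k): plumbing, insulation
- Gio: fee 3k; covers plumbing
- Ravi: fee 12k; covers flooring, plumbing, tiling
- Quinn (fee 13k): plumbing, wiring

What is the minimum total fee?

33

This is a weighted set-cover instance.
Choose Wren, Ravi, and Quinn: together they cover flooring, plumbing, wiring, insulation, tiling — every task.
Total fee: 8 + 12 + 13 = 33.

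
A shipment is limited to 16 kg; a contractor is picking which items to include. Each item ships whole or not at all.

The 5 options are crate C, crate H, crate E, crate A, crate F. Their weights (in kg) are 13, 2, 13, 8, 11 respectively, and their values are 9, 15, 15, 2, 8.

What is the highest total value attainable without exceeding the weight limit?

crate H + crate E: weight 2 + 13 = 15 ≤ 16, value 15 + 15 = 30.
crate C + crate H: weight 13 + 2 = 15 ≤ 16, value 9 + 15 = 24.
crate H + crate F: weight 2 + 11 = 13 ≤ 16, value 15 + 8 = 23.
Best is crate H and crate E with total value 30.

30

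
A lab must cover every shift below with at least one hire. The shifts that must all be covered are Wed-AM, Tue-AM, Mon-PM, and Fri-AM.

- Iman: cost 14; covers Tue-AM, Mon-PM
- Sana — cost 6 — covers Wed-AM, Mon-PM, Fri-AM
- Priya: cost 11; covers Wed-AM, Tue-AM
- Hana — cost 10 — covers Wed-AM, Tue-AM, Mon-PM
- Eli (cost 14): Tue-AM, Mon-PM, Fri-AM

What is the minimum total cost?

16

Choose Sana and Hana: together they cover Wed-AM, Tue-AM, Mon-PM, Fri-AM — every shift.
Total cost: 6 + 10 = 16.
No cover costs less than 16.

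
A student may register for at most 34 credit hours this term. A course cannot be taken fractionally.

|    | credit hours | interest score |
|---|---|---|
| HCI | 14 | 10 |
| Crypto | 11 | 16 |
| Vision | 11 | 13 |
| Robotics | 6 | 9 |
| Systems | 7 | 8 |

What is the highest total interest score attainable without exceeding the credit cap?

Crypto + Vision + Systems: credit hours 11 + 11 + 7 = 29 ≤ 34, interest score 16 + 13 + 8 = 37.
Crypto + Vision + Robotics: credit hours 11 + 11 + 6 = 28 ≤ 34, interest score 16 + 13 + 9 = 38.
Best is Crypto, Vision, and Robotics with total interest score 38.

38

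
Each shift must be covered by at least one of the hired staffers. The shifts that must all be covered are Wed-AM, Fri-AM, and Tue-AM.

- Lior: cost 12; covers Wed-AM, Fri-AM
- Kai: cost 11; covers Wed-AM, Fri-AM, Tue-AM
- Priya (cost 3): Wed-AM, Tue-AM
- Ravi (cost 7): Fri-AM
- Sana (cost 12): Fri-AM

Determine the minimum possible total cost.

Choose Priya and Ravi: together they cover Wed-AM, Fri-AM, Tue-AM — every shift.
Total cost: 3 + 7 = 10.
No cover costs less than 10.

10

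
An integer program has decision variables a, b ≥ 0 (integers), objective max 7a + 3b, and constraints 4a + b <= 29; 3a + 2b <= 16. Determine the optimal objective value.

The continuous relaxation peaks at (5.33, 0) with value 37.33; rounding to a feasible lattice point costs some objective.
(a,b)=(5,0): 4·5+1·0=20≤29, 3·5+2·0=15≤16, objective 35.
(a,b)=(4,1): 4·4+1·1=17≤29, 3·4+2·1=14≤16, objective 31.
(a,b)=(4,0): 4·4+1·0=16≤29, 3·4+2·0=12≤16, objective 28.
The best lattice point is (5,0), giving 35.

35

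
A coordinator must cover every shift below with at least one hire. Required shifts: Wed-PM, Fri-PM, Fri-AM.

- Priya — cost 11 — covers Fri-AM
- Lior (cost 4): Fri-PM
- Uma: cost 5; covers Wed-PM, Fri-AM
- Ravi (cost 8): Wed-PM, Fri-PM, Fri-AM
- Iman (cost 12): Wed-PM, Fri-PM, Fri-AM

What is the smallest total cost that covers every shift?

The greedy cost-per-new-shift heuristic would pick Uma and Lior for 9, but a cheaper cover exists.
Ravi alone covers Wed-PM, Fri-PM, Fri-AM — every shift.
Total cost: 8.
No cover costs less than 8.

8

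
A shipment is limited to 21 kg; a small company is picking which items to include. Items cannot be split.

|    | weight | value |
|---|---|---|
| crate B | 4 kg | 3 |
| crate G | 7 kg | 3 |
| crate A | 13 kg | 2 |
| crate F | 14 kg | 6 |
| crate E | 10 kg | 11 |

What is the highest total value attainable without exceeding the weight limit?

17

Treat it as a binary knapsack problem.
crate G + crate E: weight 7 + 10 = 17 ≤ 21, value 3 + 11 = 14.
crate B + crate E: weight 4 + 10 = 14 ≤ 21, value 3 + 11 = 14.
crate B + crate G + crate E: weight 4 + 7 + 10 = 21 ≤ 21, value 3 + 3 + 11 = 17.
Best is crate B, crate G, and crate E with total value 17.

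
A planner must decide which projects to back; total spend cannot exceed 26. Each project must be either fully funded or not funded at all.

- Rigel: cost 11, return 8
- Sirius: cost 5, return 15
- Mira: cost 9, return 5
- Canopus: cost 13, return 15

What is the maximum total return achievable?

Treat it as a binary knapsack problem.
Allowing fractional choices, the relaxed optimum would be about 35.8, but projects are indivisible.
Sirius + Canopus: cost 5 + 13 = 18 ≤ 26, return 15 + 15 = 30.
Rigel + Sirius + Mira: cost 11 + 5 + 9 = 25 ≤ 26, return 8 + 15 + 5 = 28.
Best is Sirius and Canopus with total return 30.

30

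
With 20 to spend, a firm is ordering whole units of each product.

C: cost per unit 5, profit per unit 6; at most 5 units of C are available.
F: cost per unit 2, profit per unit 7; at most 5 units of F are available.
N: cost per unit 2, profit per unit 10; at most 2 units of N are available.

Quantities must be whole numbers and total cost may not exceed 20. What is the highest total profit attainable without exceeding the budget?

This is a bounded integer knapsack.
N has the best ratio (10/2); taking only N gives at most 2×10 = 20 (stopped by the supply cap of 2).
Mixing does better — 1×C, 5×F, and 2×N: cost 19 ≤ 20, profit 1·6 + 5·7 + 2·10 = 61.

61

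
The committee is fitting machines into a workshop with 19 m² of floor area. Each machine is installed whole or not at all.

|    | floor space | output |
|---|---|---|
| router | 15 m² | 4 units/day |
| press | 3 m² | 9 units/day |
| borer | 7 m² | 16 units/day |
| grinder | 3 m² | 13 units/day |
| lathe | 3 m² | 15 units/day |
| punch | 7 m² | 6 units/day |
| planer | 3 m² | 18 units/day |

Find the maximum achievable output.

71

press + borer + grinder + lathe + planer: floor space 3 + 7 + 3 + 3 + 3 = 19 ≤ 19, output 9 + 16 + 13 + 15 + 18 = 71.
borer + grinder + lathe + planer: floor space 7 + 3 + 3 + 3 = 16 ≤ 19, output 16 + 13 + 15 + 18 = 62.
Best is press, borer, grinder, lathe, and planer with total output 71.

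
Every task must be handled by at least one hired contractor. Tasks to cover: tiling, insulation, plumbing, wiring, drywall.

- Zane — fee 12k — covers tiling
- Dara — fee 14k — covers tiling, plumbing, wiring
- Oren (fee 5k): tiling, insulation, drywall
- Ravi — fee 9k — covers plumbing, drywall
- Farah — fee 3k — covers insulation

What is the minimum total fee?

19

This is an integer covering problem.
Choose Dara and Oren: together they cover tiling, insulation, plumbing, wiring, drywall — every task.
Total fee: 14 + 5 = 19.
No cover costs less than 19.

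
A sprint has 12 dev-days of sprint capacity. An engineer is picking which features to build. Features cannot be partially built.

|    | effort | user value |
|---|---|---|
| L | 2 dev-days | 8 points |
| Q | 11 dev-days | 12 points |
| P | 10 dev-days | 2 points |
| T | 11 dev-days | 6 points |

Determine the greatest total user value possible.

12

This is a 0-1 knapsack instance.
L + P: effort 2 + 10 = 12 ≤ 12, user value 8 + 2 = 10.
Q: effort 11 ≤ 12, user value 12.
Best is Q with total user value 12.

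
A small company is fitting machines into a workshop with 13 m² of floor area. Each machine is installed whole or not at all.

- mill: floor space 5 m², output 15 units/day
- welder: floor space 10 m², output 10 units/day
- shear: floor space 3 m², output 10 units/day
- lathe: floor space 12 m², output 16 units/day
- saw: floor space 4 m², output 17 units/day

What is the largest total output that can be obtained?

Treat it as a binary knapsack problem.
Allowing fractional choices, the relaxed optimum would be about 43.3, but machines are indivisible.
mill + shear + saw: floor space 5 + 3 + 4 = 12 ≤ 13, output 15 + 10 + 17 = 42.
mill + saw: floor space 5 + 4 = 9 ≤ 13, output 15 + 17 = 32.
shear + saw: floor space 3 + 4 = 7 ≤ 13, output 10 + 17 = 27.
Best is mill, shear, and saw with total output 42.

42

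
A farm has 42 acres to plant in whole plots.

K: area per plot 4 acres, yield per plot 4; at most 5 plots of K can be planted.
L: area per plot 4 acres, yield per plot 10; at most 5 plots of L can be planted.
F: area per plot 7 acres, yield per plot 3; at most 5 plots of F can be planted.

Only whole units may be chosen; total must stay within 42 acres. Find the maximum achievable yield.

70

Take 5×K and 5×L: area 40 ≤ 42, yield 5·4 + 5·10 = 70.
L has the best ratio (10/4) and is taken to its limit of 5; remaining capacity is filled optimally with the others.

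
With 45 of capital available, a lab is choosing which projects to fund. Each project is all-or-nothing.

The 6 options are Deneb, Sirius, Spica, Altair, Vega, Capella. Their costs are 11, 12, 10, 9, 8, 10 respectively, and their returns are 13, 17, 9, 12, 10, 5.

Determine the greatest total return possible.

52

Take Deneb, Sirius, Altair, and Vega: cost 11 + 12 + 9 + 8 = 40 ≤ 45, return 13 + 17 + 12 + 10 = 52.
No other feasible combination does better.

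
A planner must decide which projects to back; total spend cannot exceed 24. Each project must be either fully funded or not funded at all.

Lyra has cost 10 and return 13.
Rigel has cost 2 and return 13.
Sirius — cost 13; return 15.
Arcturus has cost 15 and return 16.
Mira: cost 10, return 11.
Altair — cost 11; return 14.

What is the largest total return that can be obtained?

This is a 0-1 knapsack instance.
Allowing fractional choices, the relaxed optimum would be about 41.2, but projects are indivisible.
Rigel + Mira + Altair: cost 2 + 10 + 11 = 23 ≤ 24, return 13 + 11 + 14 = 38.
Lyra + Rigel + Altair: cost 10 + 2 + 11 = 23 ≤ 24, return 13 + 13 + 14 = 40.
Lyra + Rigel + Mira: cost 10 + 2 + 10 = 22 ≤ 24, return 13 + 13 + 11 = 37.
Best is Lyra, Rigel, and Altair with total return 40.

40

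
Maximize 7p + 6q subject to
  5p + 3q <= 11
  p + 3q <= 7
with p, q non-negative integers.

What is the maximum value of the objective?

(p,q)=(1,2): 5·1+3·2=11≤11, 1·1+3·2=7≤7, objective 19.
(p,q)=(1,1): 5·1+3·1=8≤11, 1·1+3·1=4≤7, objective 13.
(p,q)=(0,2): 5·0+3·2=6≤11, 1·0+3·2=6≤7, objective 12.
The best lattice point is (1,2), giving 19.

19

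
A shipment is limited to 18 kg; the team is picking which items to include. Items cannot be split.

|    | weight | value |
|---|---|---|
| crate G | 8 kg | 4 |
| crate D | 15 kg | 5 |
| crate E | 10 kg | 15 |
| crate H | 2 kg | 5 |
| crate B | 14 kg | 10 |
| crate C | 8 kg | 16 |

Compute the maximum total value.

31

This is an integer program with binary decision variables.
Allowing fractional choices, the relaxed optimum would be about 33.0, but items are indivisible.
crate H + crate C: weight 2 + 8 = 10 ≤ 18, value 5 + 16 = 21.
crate G + crate H + crate C: weight 8 + 2 + 8 = 18 ≤ 18, value 4 + 5 + 16 = 25.
crate E + crate C: weight 10 + 8 = 18 ≤ 18, value 15 + 16 = 31.
Best is crate E and crate C with total value 31.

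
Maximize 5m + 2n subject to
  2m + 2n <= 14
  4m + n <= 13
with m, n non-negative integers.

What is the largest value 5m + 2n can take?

(m,n)=(2,5): 2·2+2·5=14≤14, 4·2+1·5=13≤13, objective 20.
(m,n)=(2,4): 2·2+2·4=12≤14, 4·2+1·4=12≤13, objective 18.
(m,n)=(1,6): 2·1+2·6=14≤14, 4·1+1·6=10≤13, objective 17.
Maximum is 20 at (m,n)=(2,5).

20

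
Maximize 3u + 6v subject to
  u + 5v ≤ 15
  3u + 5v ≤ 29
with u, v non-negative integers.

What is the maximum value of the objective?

(u,v)=(8,1): 1·8+5·1=13≤15, 3·8+5·1=29≤29, objective 30.
(u,v)=(9,0): 1·9+5·0=9≤15, 3·9+5·0=27≤29, objective 27.
(u,v)=(7,1): 1·7+5·1=12≤15, 3·7+5·1=26≤29, objective 27.
(u,v)=(6,1): 1·6+5·1=11≤15, 3·6+5·1=23≤29, objective 24.
Maximum is 30 at (u,v)=(8,1).

30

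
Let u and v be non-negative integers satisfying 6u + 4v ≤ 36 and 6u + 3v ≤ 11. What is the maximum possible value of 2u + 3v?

9

Relaxing integrality, the LP optimum is 11.00 at (u,v) = (0, 3.67), which is not an integer point.
(u,v)=(0,3): 6·0+4·3=12≤36, 6·0+3·3=9≤11, objective 9.
(u,v)=(0,2): 6·0+4·2=8≤36, 6·0+3·2=6≤11, objective 6.
No feasible integer point exceeds 9.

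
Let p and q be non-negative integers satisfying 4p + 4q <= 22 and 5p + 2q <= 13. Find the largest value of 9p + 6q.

The continuous relaxation peaks at (0.667, 4.83) with value 35.00; rounding to a feasible lattice point costs some objective.
(p,q)=(1,4): 4·1+4·4=20≤22, 5·1+2·4=13≤13, objective 33.
(p,q)=(0,5): 4·0+4·5=20≤22, 5·0+2·5=10≤13, objective 30.
(p,q)=(1,3): 4·1+4·3=16≤22, 5·1+2·3=11≤13, objective 27.
(p,q)=(0,4): 4·0+4·4=16≤22, 5·0+2·4=8≤13, objective 24.
No feasible integer point exceeds 33.

33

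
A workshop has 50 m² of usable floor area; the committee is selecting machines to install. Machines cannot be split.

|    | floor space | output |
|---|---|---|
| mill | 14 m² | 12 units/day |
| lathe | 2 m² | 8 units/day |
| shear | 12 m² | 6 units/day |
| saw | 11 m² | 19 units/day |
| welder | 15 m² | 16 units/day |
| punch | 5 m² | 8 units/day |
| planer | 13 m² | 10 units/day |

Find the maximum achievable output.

This is a 0-1 knapsack instance.
mill + lathe + saw + welder + punch: floor space 14 + 2 + 11 + 15 + 5 = 47 ≤ 50, output 12 + 8 + 19 + 16 + 8 = 63.
lathe + saw + welder + punch + planer: floor space 2 + 11 + 15 + 5 + 13 = 46 ≤ 50, output 8 + 19 + 16 + 8 + 10 = 61.
Best is mill, lathe, saw, welder, and punch with total output 63.

63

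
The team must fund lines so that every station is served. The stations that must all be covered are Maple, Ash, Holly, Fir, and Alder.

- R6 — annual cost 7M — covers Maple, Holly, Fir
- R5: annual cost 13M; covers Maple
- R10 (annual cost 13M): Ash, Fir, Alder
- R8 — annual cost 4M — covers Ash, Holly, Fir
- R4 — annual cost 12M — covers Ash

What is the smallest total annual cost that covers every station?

Choose R6 and R10: together they cover Maple, Ash, Holly, Fir, Alder — every station.
Total annual cost: 7 + 13 = 20.

20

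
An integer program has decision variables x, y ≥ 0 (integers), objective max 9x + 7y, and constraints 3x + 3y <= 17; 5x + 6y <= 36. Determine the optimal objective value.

45

The continuous relaxation peaks at (5.67, 0) with value 51.00; rounding to a feasible lattice point costs some objective.
(x,y)=(5,0): 3·5+3·0=15≤17, 5·5+6·0=25≤36, objective 45.
(x,y)=(4,1): 3·4+3·1=15≤17, 5·4+6·1=26≤36, objective 43.
(x,y)=(4,0): 3·4+3·0=12≤17, 5·4+6·0=20≤36, objective 36.
The best lattice point is (5,0), giving 45.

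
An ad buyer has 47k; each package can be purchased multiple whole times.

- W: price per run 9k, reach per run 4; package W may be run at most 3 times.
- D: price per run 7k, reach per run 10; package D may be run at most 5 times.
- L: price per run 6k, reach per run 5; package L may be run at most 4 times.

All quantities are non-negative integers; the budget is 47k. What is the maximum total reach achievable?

60

D has the best ratio (10/7); taking only D gives at most 5×10 = 50 (stopped by the supply cap of 5).
Mixing does better — 5×D and 2×L: price 47 ≤ 47, reach 5·10 + 2·5 = 60.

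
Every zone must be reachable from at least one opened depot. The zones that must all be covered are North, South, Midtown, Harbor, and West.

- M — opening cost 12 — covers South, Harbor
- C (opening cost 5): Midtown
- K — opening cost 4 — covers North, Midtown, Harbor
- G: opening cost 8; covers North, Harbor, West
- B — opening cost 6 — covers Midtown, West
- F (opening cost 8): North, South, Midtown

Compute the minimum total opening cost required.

This is an integer covering problem.
The greedy cost-per-new-zone heuristic would pick K, B, and F for 18, but a cheaper cover exists.
Choose G and F: together they cover North, South, Midtown, Harbor, West — every zone.
Total opening cost: 8 + 8 = 16.
No cover costs less than 16.

16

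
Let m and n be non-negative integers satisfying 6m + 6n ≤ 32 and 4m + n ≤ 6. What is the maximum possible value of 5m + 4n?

The continuous relaxation peaks at (0.222, 5.11) with value 21.56; rounding to a feasible lattice point costs some objective.
(m,n)=(0,5): 6·0+6·5=30≤32, 4·0+1·5=5≤6, objective 20.
(m,n)=(0,4): 6·0+6·4=24≤32, 4·0+1·4=4≤6, objective 16.
Maximum is 20 at (m,n)=(0,5).

20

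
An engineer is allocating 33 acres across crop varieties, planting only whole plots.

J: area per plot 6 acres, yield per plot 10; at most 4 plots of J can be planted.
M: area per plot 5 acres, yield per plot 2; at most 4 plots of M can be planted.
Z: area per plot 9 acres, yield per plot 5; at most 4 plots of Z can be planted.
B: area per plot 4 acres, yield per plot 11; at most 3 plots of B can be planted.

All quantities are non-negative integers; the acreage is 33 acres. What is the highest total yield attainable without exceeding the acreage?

63

This is a bounded integer knapsack.
Take 3×J and 3×B: area 30 ≤ 33, yield 3·10 + 3·11 = 63.
B has the best ratio (11/4) and is taken to its limit of 3; remaining capacity is filled optimally with the others.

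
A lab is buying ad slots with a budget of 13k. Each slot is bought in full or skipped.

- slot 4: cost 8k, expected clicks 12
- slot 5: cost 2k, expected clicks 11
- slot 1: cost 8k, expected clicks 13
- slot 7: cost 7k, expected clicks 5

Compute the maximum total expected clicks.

Allowing fractional choices, the relaxed optimum would be about 28.5, but ad slots are indivisible.
slot 4 + slot 5: cost 8 + 2 = 10 ≤ 13, expected clicks 12 + 11 = 23.
slot 5 + slot 1: cost 2 + 8 = 10 ≤ 13, expected clicks 11 + 13 = 24.
Best is slot 5 and slot 1 with total expected clicks 24.

24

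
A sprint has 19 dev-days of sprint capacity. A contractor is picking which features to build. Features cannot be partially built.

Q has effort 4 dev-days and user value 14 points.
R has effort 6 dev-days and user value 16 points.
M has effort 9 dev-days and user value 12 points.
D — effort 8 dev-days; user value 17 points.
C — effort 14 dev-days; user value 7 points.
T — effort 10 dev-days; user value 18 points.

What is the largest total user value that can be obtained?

This is a 0-1 knapsack instance.
Allowing fractional choices, the relaxed optimum would be about 48.8, but features are indivisible.
Q + R + D: effort 4 + 6 + 8 = 18 ≤ 19, user value 14 + 16 + 17 = 47.
D + T: effort 8 + 10 = 18 ≤ 19, user value 17 + 18 = 35.
Q + R + M: effort 4 + 6 + 9 = 19 ≤ 19, user value 14 + 16 + 12 = 42.
Best is Q, R, and D with total user value 47.

47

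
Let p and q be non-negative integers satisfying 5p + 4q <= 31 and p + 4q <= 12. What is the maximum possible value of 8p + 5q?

48

Relaxing integrality, the LP optimum is 49.60 at (p,q) = (6.2, 0), which is not an integer point.
(p,q)=(6,0): 5·6+4·0=30≤31, 1·6+4·0=6≤12, objective 48.
(p,q)=(5,1): 5·5+4·1=29≤31, 1·5+4·1=9≤12, objective 45.
(p,q)=(5,0): 5·5+4·0=25≤31, 1·5+4·0=5≤12, objective 40.
Maximum is 48 at (p,q)=(6,0).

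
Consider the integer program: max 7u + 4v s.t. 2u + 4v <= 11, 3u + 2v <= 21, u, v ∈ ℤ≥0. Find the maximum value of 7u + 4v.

Relaxing integrality, the LP optimum is 38.50 at (u,v) = (5.5, 0), which is not an integer point.
(u,v)=(5,0): 2·5+4·0=10≤11, 3·5+2·0=15≤21, objective 35.
(u,v)=(4,0): 2·4+4·0=8≤11, 3·4+2·0=12≤21, objective 28.
No feasible integer point exceeds 35.

35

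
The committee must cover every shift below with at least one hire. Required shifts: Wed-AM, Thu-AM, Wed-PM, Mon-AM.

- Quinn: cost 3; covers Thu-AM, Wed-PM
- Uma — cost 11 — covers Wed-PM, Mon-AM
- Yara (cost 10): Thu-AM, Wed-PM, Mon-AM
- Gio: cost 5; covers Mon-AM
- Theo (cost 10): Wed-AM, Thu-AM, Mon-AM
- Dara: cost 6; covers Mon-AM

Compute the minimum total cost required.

13

This is an integer covering problem.
The greedy cost-per-new-shift heuristic would pick Quinn, Gio, and Theo for 18, but a cheaper cover exists.
Choose Quinn and Theo: together they cover Wed-AM, Thu-AM, Wed-PM, Mon-AM — every shift.
Total cost: 3 + 10 = 13.
No cover costs less than 13.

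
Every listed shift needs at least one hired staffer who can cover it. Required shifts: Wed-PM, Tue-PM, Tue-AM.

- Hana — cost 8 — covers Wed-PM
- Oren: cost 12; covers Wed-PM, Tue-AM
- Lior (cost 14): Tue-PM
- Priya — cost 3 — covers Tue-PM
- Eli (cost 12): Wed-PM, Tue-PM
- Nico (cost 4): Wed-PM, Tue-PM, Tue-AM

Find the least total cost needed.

4

Nico alone covers Wed-PM, Tue-PM, Tue-AM — every shift.
Total cost: 4.
No cover costs less than 4.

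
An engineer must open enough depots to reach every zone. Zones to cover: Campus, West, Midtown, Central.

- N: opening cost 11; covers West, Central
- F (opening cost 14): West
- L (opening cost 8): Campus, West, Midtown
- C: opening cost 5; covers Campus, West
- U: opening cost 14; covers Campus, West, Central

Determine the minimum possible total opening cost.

19

The greedy cost-per-new-zone heuristic would pick C, L, and N for 24, but a cheaper cover exists.
Choose N and L: together they cover Campus, West, Midtown, Central — every zone.
Total opening cost: 11 + 8 = 19.
No cover costs less than 19.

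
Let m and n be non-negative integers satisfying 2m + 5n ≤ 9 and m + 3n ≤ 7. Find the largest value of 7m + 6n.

The continuous relaxation peaks at (4.5, 0) with value 31.50; rounding to a feasible lattice point costs some objective.
(m,n)=(4,0): 2·4+5·0=8≤9, 1·4+3·0=4≤7, objective 28.
(m,n)=(3,0): 2·3+5·0=6≤9, 1·3+3·0=3≤7, objective 21.
No feasible integer point exceeds 28.

28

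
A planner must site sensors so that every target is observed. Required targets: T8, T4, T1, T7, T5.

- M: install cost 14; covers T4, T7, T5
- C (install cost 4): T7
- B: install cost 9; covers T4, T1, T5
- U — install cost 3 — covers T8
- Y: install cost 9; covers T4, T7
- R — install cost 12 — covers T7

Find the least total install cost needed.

Choose C, B, and U: together they cover T8, T4, T1, T7, T5 — every target.
Total install cost: 4 + 9 + 3 = 16.

16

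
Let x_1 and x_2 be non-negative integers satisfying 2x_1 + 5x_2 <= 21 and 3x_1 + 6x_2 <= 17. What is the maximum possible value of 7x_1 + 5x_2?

35

(x_1,x_2)=(5,0): 2·5+5·0=10≤21, 3·5+6·0=15≤17, objective 35.
(x_1,x_2)=(4,0): 2·4+5·0=8≤21, 3·4+6·0=12≤17, objective 28.
No feasible integer point exceeds 35.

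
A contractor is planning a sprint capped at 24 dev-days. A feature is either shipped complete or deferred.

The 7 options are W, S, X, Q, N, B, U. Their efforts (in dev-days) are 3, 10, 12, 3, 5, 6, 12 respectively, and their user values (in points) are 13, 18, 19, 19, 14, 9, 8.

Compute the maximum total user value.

This is an integer program with binary decision variables.
W + X + Q + N: effort 3 + 12 + 3 + 5 = 23 ≤ 24, user value 13 + 19 + 19 + 14 = 65.
W + S + Q + N: effort 3 + 10 + 3 + 5 = 21 ≤ 24, user value 13 + 18 + 19 + 14 = 64.
W + X + Q + B: effort 3 + 12 + 3 + 6 = 24 ≤ 24, user value 13 + 19 + 19 + 9 = 60.
Best is W, X, Q, and N with total user value 65.

65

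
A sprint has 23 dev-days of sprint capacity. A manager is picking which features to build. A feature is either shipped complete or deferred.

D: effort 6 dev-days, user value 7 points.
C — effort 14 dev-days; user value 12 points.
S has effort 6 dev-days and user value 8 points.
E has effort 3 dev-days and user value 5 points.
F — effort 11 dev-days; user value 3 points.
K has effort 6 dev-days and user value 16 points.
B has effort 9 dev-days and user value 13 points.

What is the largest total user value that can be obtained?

S + K + B: effort 6 + 6 + 9 = 21 ≤ 23, user value 8 + 16 + 13 = 37.
D + S + E + K: effort 6 + 6 + 3 + 6 = 21 ≤ 23, user value 7 + 8 + 5 + 16 = 36.
Best is S, K, and B with total user value 37.

37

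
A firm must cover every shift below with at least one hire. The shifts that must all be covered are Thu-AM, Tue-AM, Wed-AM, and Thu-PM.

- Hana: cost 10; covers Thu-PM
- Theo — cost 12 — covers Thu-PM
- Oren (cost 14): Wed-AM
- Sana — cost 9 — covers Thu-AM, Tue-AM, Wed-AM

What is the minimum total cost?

Choose Hana and Sana: together they cover Thu-AM, Tue-AM, Wed-AM, Thu-PM — every shift.
Total cost: 10 + 9 = 19.
No cover costs less than 19.

19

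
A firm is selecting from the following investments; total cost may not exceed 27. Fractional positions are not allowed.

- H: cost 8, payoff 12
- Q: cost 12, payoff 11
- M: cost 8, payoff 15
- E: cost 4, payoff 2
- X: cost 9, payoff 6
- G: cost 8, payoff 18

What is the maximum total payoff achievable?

45

Allowing fractional choices, the relaxed optimum would be about 47.8, but investments are indivisible.
H + M + G: cost 8 + 8 + 8 = 24 ≤ 27, payoff 12 + 15 + 18 = 45.
M + X + G: cost 8 + 9 + 8 = 25 ≤ 27, payoff 15 + 6 + 18 = 39.
Best is H, M, and G with total payoff 45.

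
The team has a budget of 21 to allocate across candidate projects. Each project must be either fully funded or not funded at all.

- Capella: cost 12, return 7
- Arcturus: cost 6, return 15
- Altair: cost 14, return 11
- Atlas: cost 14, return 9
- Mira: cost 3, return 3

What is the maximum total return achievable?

26

Capella + Arcturus + Mira: cost 12 + 6 + 3 = 21 ≤ 21, return 7 + 15 + 3 = 25.
Arcturus + Altair: cost 6 + 14 = 20 ≤ 21, return 15 + 11 = 26.
Arcturus + Atlas: cost 6 + 14 = 20 ≤ 21, return 15 + 9 = 24.
Best is Arcturus and Altair with total return 26.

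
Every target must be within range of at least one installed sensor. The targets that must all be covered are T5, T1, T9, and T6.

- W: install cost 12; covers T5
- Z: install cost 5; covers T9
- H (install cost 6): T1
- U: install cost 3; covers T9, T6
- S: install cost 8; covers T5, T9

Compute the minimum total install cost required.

This is an integer covering problem.
Choose H, U, and S: together they cover T5, T1, T9, T6 — every target.
Total install cost: 6 + 3 + 8 = 17.

17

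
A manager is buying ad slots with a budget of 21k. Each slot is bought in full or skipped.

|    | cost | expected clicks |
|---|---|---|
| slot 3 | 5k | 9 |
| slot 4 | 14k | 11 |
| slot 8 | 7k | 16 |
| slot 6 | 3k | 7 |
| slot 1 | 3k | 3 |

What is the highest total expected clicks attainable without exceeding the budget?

35

slot 3 + slot 8 + slot 6: cost 5 + 7 + 3 = 15 ≤ 21, expected clicks 9 + 16 + 7 = 32.
slot 3 + slot 8 + slot 6 + slot 1: cost 5 + 7 + 3 + 3 = 18 ≤ 21, expected clicks 9 + 16 + 7 + 3 = 35.
Best is slot 3, slot 8, slot 6, and slot 1 with total expected clicks 35.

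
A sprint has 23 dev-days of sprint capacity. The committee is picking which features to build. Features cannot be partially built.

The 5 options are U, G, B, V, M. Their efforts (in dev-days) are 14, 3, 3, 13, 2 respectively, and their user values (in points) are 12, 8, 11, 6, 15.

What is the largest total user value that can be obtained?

46

Allowing fractional choices, the relaxed optimum would be about 46.5, but features are indivisible.
G + B + V + M: effort 3 + 3 + 13 + 2 = 21 ≤ 23, user value 8 + 11 + 6 + 15 = 40.
U + G + B + M: effort 14 + 3 + 3 + 2 = 22 ≤ 23, user value 12 + 8 + 11 + 15 = 46.
Best is U, G, B, and M with total user value 46.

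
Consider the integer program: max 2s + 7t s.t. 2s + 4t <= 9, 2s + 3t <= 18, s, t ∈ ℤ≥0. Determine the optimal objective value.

Relaxing integrality, the LP optimum is 15.75 at (s,t) = (0, 2.25), which is not an integer point.
(s,t)=(0,2): 2·0+4·2=8≤9, 2·0+3·2=6≤18, objective 14.
(s,t)=(1,1): 2·1+4·1=6≤9, 2·1+3·1=5≤18, objective 9.
(s,t)=(0,1): 2·0+4·1=4≤9, 2·0+3·1=3≤18, objective 7.
The best lattice point is (0,2), giving 14.

14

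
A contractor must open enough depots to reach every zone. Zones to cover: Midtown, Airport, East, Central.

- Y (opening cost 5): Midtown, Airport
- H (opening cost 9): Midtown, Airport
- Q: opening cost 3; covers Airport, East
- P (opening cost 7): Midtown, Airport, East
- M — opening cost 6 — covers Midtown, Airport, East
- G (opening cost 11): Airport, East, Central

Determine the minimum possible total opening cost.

The greedy cost-per-new-zone heuristic would pick Q, Y, and G for 19, but a cheaper cover exists.
Choose Y and G: together they cover Midtown, Airport, East, Central — every zone.
Total opening cost: 5 + 11 = 16.
No cover costs less than 16.

16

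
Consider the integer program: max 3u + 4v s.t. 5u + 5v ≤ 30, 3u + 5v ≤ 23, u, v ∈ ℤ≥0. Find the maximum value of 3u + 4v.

(u,v)=(4,2) is feasible, giving 20.
(u,v)=(5,1) is feasible, giving 19.
(u,v)=(2,3) is feasible, giving 18.
The best lattice point is (4,2), giving 20.

20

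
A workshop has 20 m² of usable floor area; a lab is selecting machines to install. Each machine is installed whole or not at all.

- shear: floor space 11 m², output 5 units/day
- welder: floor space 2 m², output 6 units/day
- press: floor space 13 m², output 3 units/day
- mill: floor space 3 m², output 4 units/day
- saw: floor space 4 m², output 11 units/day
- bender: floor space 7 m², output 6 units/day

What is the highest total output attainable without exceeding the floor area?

Take welder, mill, saw, and bender: floor space 2 + 3 + 4 + 7 = 16 ≤ 20, output 6 + 4 + 11 + 6 = 27.
No other feasible combination does better.

27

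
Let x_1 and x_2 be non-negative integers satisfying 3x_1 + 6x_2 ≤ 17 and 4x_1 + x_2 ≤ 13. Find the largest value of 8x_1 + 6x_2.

30

(x_1,x_2)=(3,1) is feasible, giving 30.
(x_1,x_2)=(3,0) is feasible, giving 24.
(x_1,x_2)=(2,1) is feasible, giving 22.
(x_1,x_2)=(1,2) is feasible, giving 20.
No feasible integer point exceeds 30.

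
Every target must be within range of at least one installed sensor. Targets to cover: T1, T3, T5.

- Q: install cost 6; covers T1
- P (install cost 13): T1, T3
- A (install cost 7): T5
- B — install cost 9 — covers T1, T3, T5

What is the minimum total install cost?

B alone covers T1, T3, T5 — every target.
Total install cost: 9.
No cover costs less than 9.

9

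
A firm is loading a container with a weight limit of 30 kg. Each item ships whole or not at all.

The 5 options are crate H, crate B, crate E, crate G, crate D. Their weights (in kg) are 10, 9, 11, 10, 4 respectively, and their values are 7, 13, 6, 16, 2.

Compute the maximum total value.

36

crate B + crate E + crate G: weight 9 + 11 + 10 = 30 ≤ 30, value 13 + 6 + 16 = 35.
crate H + crate B + crate G: weight 10 + 9 + 10 = 29 ≤ 30, value 7 + 13 + 16 = 36.
Best is crate H, crate B, and crate G with total value 36.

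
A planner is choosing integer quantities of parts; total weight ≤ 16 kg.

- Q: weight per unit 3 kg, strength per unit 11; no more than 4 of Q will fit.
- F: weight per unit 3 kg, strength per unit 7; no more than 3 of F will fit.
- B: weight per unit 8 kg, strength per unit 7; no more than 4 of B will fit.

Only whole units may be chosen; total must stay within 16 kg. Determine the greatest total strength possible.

51

Q has the best ratio (11/3); taking only Q gives at most 4×11 = 44 (stopped by the supply cap of 4).
Mixing does better — 4×Q and 1×F: weight 15 ≤ 16, strength 4·11 + 1·7 = 51.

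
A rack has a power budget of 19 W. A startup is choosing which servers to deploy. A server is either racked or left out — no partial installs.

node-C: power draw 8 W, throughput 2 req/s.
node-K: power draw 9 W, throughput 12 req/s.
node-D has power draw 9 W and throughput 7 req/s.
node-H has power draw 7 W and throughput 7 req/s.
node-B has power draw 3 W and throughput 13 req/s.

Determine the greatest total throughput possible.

Take node-K, node-H, and node-B: power draw 9 + 7 + 3 = 19 ≤ 19, throughput 12 + 7 + 13 = 32.
No other feasible combination does better.

32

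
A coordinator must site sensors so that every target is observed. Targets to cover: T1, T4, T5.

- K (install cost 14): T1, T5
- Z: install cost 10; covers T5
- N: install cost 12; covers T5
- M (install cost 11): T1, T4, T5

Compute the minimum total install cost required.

This is a weighted set-cover instance.
M alone covers T1, T4, T5 — every target.
Total install cost: 11.

11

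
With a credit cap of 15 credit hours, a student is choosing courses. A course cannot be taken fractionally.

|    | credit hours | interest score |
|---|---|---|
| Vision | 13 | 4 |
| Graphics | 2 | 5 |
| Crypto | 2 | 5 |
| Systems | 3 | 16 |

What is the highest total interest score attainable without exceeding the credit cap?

26

Treat it as a binary knapsack problem.
Take Graphics, Crypto, and Systems: credit hours 2 + 2 + 3 = 7 ≤ 15, interest score 5 + 5 + 16 = 26.
No other feasible combination does better.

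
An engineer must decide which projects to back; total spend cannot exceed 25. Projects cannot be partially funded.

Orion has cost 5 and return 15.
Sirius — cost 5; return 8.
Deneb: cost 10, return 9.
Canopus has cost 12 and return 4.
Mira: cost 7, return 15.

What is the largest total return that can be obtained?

Allowing fractional choices, the relaxed optimum would be about 45.2, but projects are indivisible.
Orion + Sirius + Mira: cost 5 + 5 + 7 = 17 ≤ 25, return 15 + 8 + 15 = 38.
Orion + Deneb + Mira: cost 5 + 10 + 7 = 22 ≤ 25, return 15 + 9 + 15 = 39.
Best is Orion, Deneb, and Mira with total return 39.

39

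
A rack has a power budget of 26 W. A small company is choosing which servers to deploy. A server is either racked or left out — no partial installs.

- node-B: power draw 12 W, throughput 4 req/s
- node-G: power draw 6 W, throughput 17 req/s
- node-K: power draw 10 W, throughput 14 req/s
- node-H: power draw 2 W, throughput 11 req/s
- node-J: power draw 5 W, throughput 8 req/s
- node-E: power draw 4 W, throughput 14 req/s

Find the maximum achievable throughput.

node-G + node-H + node-J + node-E: power draw 6 + 2 + 5 + 4 = 17 ≤ 26, throughput 17 + 11 + 8 + 14 = 50.
node-G + node-K + node-H + node-E: power draw 6 + 10 + 2 + 4 = 22 ≤ 26, throughput 17 + 14 + 11 + 14 = 56.
node-G + node-K + node-J + node-E: power draw 6 + 10 + 5 + 4 = 25 ≤ 26, throughput 17 + 14 + 8 + 14 = 53.
Best is node-G, node-K, node-H, and node-E with total throughput 56.

56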